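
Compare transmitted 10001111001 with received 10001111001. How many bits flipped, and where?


XOR: 00000000000

0 errors (received matches sent)


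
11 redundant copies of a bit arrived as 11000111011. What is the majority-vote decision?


Ones: 7 out of 11
Threshold: 6

1 (7/11 voted 1)


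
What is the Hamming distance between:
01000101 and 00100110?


XOR: 01100011
Count of 1s: 4

4


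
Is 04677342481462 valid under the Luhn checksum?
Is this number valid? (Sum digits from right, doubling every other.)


Luhn sum = 59
59 mod 10 = 9

Invalid (Luhn sum mod 10 = 9)


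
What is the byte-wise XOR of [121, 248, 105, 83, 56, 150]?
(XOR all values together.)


XOR chain: 121 ^ 248 ^ 105 ^ 83 ^ 56 ^ 150 = 21

21


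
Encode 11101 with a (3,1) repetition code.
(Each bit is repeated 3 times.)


Each bit -> 3 copies

111111111000111


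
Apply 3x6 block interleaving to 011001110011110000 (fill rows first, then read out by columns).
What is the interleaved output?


Matrix:
  011001
  110011
  110000
Read columns: 011111100000010110

011111100000010110


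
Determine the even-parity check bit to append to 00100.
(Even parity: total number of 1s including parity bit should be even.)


Number of 1s in data: 1
Parity bit: 1

1


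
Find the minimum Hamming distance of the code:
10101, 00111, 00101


Comparing all pairs, minimum distance: 1
Can detect 0 errors, correct 0 errors

1


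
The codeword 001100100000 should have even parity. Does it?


Number of 1s: 3

No, parity error (3 ones)


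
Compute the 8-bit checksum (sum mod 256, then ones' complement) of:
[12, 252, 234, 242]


Sum = 740 mod 256 = 228
Complement = 27

27


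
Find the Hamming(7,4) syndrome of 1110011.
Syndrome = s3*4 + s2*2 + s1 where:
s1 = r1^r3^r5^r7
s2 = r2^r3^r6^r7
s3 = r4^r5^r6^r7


s1=1, s2=0, s3=0

Syndrome = 1 (error at position 1)


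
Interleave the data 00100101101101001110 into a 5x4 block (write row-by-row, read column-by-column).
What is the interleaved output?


Matrix:
  0010
  0101
  1011
  0100
  1110
Read columns: 00101010111010101100

00101010111010101100


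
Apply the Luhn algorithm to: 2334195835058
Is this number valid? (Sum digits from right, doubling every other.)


Luhn sum = 54
54 mod 10 = 4

Invalid (Luhn sum mod 10 = 4)


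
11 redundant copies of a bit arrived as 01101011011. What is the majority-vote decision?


Ones: 7 out of 11
Threshold: 6

1 (7/11 voted 1)


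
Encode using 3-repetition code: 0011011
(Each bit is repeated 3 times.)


Each bit -> 3 copies

000000111111000111111


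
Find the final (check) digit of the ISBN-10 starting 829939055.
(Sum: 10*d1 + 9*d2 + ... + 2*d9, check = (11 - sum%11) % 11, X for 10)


Weighted sum: 321
321 mod 11 = 2

Check digit: 9


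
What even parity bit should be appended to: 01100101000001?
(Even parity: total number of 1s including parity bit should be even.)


Number of 1s in data: 5
Parity bit: 1

1


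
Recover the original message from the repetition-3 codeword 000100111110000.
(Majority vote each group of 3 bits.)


Groups: 000, 100, 111, 110, 000
Majority votes: 00110

00110


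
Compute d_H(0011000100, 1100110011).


XOR: 1111110111
Count of 1s: 9

9


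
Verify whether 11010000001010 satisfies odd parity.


Number of 1s: 5

Yes, parity is correct (5 ones)


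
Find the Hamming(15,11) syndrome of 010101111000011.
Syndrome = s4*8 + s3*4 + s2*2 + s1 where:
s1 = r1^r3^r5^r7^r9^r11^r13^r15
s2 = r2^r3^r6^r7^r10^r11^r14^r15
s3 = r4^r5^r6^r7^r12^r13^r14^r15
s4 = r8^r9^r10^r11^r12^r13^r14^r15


s1=1, s2=1, s3=1, s4=0

Syndrome = 7 (error at position 7)


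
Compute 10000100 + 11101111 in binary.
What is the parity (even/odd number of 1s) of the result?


10000100 = 132
11101111 = 239
Sum = 371 = 101110011
1s count = 6

even parity (6 ones in 101110011)


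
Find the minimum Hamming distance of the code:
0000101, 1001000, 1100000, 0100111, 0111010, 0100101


Comparing all pairs, minimum distance: 1
Can detect 0 errors, correct 0 errors

1


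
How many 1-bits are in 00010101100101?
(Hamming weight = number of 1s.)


Counting 1s in 00010101100101

6


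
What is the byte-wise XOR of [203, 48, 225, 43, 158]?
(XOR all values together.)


XOR chain: 203 ^ 48 ^ 225 ^ 43 ^ 158 = 175

175


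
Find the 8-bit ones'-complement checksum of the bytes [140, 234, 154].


Sum = 528 mod 256 = 16
Complement = 239

239


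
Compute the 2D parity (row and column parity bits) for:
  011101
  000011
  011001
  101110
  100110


Row parities: 00101
Column parities: 001111

Row P: 00101, Col P: 001111, Corner: 0


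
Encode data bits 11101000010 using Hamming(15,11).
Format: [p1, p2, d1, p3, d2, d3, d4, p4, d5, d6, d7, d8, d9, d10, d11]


Parity bits: p1=1, p2=1, p3=1, p4=0

111111001000010


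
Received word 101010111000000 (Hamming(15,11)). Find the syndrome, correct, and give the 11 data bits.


Syndrome = 1: error at position 1

Data: 11011000000 (corrected bit 1)


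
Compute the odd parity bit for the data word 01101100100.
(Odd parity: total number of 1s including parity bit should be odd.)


Number of 1s in data: 5
Parity bit: 0

0


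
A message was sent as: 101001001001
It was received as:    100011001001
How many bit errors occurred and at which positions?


XOR: 001010000000

2 error(s) at position(s): 2, 4


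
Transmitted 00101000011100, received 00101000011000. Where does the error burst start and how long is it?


XOR: 00000000000100

Burst at position 11, length 1


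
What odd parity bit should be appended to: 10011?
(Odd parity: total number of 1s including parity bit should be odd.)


Number of 1s in data: 3
Parity bit: 0

0


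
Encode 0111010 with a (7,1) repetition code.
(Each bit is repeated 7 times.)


Each bit -> 7 copies

0000000111111111111111111111000000011111110000000


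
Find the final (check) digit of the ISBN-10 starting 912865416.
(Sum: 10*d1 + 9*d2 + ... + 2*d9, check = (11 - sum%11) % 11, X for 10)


Weighted sum: 263
263 mod 11 = 10

Check digit: 1


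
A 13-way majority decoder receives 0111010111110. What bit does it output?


Ones: 9 out of 13
Threshold: 7

1 (9/13 voted 1)


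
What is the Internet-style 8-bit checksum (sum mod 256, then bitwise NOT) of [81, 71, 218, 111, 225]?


Sum = 706 mod 256 = 194
Complement = 61

61


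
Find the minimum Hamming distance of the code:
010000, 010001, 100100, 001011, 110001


Comparing all pairs, minimum distance: 1
Can detect 0 errors, correct 0 errors

1


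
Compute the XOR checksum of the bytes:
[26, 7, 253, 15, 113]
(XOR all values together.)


XOR chain: 26 ^ 7 ^ 253 ^ 15 ^ 113 = 158

158


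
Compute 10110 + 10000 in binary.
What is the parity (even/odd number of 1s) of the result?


10110 = 22
10000 = 16
Sum = 38 = 100110
1s count = 3

odd parity (3 ones in 100110)


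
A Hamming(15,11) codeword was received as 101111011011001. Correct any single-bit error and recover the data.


Syndrome = 12: error at position 12

Data: 11101010001 (corrected bit 12)


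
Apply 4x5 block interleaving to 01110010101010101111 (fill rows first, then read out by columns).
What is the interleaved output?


Matrix:
  01110
  01010
  10101
  01111
Read columns: 00101101101111010011

00101101101111010011


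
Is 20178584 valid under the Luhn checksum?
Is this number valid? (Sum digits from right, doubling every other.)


Luhn sum = 36
36 mod 10 = 6

Invalid (Luhn sum mod 10 = 6)


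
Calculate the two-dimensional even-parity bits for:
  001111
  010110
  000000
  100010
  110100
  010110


Row parities: 010011
Column parities: 011001

Row P: 010011, Col P: 011001, Corner: 1


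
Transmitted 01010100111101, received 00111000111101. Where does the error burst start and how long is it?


XOR: 01101100000000

Burst at position 1, length 5


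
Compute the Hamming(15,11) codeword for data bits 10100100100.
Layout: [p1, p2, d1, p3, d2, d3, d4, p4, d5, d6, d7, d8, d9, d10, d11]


Parity bits: p1=0, p2=1, p3=0, p4=0

011001000100100


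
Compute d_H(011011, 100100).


XOR: 111111
Count of 1s: 6

6


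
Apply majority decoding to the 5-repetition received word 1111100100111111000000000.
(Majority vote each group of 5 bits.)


Groups: 11111, 00100, 11111, 10000, 00000
Majority votes: 10100

10100


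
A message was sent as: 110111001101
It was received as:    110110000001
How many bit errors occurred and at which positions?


XOR: 000001001100

3 error(s) at position(s): 5, 8, 9


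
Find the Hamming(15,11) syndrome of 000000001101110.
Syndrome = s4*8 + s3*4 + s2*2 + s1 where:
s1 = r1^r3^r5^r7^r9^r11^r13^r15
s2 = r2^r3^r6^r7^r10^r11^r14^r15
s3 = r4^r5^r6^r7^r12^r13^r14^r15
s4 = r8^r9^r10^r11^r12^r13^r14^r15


s1=0, s2=0, s3=1, s4=1

Syndrome = 12 (error at position 12)


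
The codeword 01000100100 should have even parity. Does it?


Number of 1s: 3

No, parity error (3 ones)


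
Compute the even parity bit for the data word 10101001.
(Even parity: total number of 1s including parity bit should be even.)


Number of 1s in data: 4
Parity bit: 0

0


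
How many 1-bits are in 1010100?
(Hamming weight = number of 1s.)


Counting 1s in 1010100

3


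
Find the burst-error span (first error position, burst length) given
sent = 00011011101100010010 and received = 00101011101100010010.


XOR: 00110000000000000000

Burst at position 2, length 2


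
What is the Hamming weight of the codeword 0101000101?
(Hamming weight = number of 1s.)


Counting 1s in 0101000101

4


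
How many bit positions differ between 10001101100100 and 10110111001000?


XOR: 00111010101100
Count of 1s: 7

7


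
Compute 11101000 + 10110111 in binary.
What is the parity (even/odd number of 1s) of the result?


11101000 = 232
10110111 = 183
Sum = 415 = 110011111
1s count = 7

odd parity (7 ones in 110011111)


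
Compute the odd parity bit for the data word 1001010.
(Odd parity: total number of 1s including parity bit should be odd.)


Number of 1s in data: 3
Parity bit: 0

0


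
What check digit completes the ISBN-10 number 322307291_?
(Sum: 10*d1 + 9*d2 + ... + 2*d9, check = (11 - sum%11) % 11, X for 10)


Weighted sum: 157
157 mod 11 = 3

Check digit: 8


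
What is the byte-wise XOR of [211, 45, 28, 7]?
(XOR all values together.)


XOR chain: 211 ^ 45 ^ 28 ^ 7 = 229

229


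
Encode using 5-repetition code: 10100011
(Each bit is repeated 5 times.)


Each bit -> 5 copies

1111100000111110000000000000001111111111


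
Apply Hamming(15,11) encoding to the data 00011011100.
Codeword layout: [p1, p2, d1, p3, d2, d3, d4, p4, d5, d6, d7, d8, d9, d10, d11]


Parity bits: p1=0, p2=0, p3=1, p4=0

000100101011100


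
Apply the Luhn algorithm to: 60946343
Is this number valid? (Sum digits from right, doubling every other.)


Luhn sum = 33
33 mod 10 = 3

Invalid (Luhn sum mod 10 = 3)


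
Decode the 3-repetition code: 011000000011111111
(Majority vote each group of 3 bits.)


Groups: 011, 000, 000, 011, 111, 111
Majority votes: 100111

100111


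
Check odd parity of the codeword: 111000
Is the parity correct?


Number of 1s: 3

Yes, parity is correct (3 ones)


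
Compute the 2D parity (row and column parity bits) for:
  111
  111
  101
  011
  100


Row parities: 11001
Column parities: 010

Row P: 11001, Col P: 010, Corner: 1


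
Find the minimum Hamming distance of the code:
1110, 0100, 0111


Comparing all pairs, minimum distance: 2
Can detect 1 errors, correct 0 errors

2


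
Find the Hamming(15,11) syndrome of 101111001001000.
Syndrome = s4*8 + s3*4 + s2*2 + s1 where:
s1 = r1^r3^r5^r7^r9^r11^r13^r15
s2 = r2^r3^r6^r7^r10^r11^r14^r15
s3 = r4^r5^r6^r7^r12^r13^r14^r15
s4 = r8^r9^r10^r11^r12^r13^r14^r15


s1=0, s2=0, s3=0, s4=0

Syndrome = 0 (no error)


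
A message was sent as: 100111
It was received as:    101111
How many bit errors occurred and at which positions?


XOR: 001000

1 error(s) at position(s): 2


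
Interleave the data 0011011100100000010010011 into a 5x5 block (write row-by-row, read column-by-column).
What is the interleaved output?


Matrix:
  00110
  11100
  10000
  00100
  10011
Read columns: 0110101000110101000100001

0110101000110101000100001


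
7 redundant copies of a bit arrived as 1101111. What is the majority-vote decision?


Ones: 6 out of 7
Threshold: 4

1 (6/7 voted 1)


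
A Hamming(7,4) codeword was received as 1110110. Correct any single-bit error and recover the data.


Syndrome = 3: error at position 3

Data: 0110 (corrected bit 3)


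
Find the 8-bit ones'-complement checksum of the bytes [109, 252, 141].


Sum = 502 mod 256 = 246
Complement = 9

9


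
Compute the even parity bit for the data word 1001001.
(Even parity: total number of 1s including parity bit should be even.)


Number of 1s in data: 3
Parity bit: 1

1


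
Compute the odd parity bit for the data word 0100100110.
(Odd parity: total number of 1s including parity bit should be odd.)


Number of 1s in data: 4
Parity bit: 1

1


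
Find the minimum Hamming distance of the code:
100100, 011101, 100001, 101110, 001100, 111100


Comparing all pairs, minimum distance: 2
Can detect 1 errors, correct 0 errors

2


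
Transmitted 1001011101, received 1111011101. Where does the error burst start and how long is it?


XOR: 0110000000

Burst at position 1, length 2


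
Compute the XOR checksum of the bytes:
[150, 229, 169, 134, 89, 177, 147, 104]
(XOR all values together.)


XOR chain: 150 ^ 229 ^ 169 ^ 134 ^ 89 ^ 177 ^ 147 ^ 104 = 79

79


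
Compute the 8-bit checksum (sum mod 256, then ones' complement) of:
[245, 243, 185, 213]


Sum = 886 mod 256 = 118
Complement = 137

137


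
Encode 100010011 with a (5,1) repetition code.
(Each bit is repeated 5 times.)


Each bit -> 5 copies

111110000000000000001111100000000001111111111


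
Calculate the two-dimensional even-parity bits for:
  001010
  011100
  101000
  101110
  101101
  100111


Row parities: 010000
Column parities: 011010

Row P: 010000, Col P: 011010, Corner: 1


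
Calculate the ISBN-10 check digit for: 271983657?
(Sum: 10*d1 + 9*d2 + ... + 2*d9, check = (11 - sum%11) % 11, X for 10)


Weighted sum: 270
270 mod 11 = 6

Check digit: 5


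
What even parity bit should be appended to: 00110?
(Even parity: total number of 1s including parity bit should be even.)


Number of 1s in data: 2
Parity bit: 0

0


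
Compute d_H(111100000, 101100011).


XOR: 010000011
Count of 1s: 3

3


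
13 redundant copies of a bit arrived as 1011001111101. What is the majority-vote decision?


Ones: 9 out of 13
Threshold: 7

1 (9/13 voted 1)


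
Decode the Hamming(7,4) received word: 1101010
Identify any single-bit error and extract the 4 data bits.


Syndrome = 1: error at position 1

Data: 0010 (corrected bit 1)


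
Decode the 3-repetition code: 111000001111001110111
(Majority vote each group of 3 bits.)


Groups: 111, 000, 001, 111, 001, 110, 111
Majority votes: 1001011

1001011


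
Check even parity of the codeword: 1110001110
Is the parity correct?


Number of 1s: 6

Yes, parity is correct (6 ones)


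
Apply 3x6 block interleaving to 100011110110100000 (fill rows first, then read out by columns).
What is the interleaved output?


Matrix:
  100011
  110110
  100000
Read columns: 111010000010110100

111010000010110100


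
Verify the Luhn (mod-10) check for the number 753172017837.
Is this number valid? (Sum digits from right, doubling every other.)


Luhn sum = 51
51 mod 10 = 1

Invalid (Luhn sum mod 10 = 1)


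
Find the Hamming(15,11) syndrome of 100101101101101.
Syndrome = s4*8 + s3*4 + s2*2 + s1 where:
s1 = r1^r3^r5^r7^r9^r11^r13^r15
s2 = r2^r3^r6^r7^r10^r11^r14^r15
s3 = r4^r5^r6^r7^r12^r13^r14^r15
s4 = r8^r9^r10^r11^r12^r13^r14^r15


s1=1, s2=0, s3=0, s4=1

Syndrome = 9 (error at position 9)


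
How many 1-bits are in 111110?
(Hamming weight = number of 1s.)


Counting 1s in 111110

5


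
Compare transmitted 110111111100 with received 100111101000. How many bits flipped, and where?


XOR: 010000010100

3 error(s) at position(s): 1, 7, 9


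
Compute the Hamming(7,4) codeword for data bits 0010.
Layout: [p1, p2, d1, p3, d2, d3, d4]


Parity bits: p1=0, p2=1, p3=1

0101010


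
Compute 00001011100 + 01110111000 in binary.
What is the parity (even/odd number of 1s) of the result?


00001011100 = 92
01110111000 = 952
Sum = 1044 = 10000010100
1s count = 3

odd parity (3 ones in 10000010100)


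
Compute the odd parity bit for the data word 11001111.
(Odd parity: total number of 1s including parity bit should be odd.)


Number of 1s in data: 6
Parity bit: 1

1


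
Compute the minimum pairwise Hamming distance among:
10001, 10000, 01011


Comparing all pairs, minimum distance: 1
Can detect 0 errors, correct 0 errors

1


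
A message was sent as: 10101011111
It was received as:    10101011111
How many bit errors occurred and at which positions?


XOR: 00000000000

0 errors (received matches sent)


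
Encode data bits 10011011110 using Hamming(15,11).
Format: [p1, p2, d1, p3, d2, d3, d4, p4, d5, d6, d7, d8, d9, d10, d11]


Parity bits: p1=1, p2=0, p3=0, p4=1

101000111011110


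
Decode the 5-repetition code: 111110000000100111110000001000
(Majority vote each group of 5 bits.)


Groups: 11111, 00000, 00100, 11111, 00000, 01000
Majority votes: 100100

100100


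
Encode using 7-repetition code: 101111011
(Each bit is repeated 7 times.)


Each bit -> 7 copies

111111100000001111111111111111111111111111000000011111111111111


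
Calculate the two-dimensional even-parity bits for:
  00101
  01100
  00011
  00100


Row parities: 0001
Column parities: 01110

Row P: 0001, Col P: 01110, Corner: 1


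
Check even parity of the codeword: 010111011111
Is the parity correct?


Number of 1s: 9

No, parity error (9 ones)


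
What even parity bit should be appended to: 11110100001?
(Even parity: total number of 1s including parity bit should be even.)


Number of 1s in data: 6
Parity bit: 0

0


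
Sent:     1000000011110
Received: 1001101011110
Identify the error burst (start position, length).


XOR: 0001101000000

Burst at position 3, length 4


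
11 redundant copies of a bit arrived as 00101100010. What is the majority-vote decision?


Ones: 4 out of 11
Threshold: 6

0 (4/11 voted 1)


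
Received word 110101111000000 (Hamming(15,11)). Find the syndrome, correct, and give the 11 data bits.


Syndrome = 7: error at position 7

Data: 00101000000 (corrected bit 7)


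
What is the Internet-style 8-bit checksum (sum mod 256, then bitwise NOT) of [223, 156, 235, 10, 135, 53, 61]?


Sum = 873 mod 256 = 105
Complement = 150

150


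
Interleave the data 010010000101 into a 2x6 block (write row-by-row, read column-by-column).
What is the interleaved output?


Matrix:
  010010
  000101
Read columns: 001000011001

001000011001


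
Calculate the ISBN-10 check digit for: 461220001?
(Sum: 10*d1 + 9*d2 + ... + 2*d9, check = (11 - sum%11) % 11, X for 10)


Weighted sum: 130
130 mod 11 = 9

Check digit: 2


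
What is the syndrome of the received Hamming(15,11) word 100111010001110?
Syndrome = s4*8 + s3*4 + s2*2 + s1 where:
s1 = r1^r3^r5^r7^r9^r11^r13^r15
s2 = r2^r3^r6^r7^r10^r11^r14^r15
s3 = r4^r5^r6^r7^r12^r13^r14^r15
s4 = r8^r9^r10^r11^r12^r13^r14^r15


s1=1, s2=0, s3=0, s4=0

Syndrome = 1 (error at position 1)


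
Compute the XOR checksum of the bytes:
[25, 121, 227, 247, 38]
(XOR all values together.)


XOR chain: 25 ^ 121 ^ 227 ^ 247 ^ 38 = 82

82


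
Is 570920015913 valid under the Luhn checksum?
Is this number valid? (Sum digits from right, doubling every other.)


Luhn sum = 37
37 mod 10 = 7

Invalid (Luhn sum mod 10 = 7)


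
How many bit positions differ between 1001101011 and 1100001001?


XOR: 0101100010
Count of 1s: 4

4


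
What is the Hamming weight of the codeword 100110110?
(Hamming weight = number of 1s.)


Counting 1s in 100110110

5


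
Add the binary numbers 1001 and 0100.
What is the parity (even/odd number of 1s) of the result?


1001 = 9
0100 = 4
Sum = 13 = 1101
1s count = 3

odd parity (3 ones in 1101)


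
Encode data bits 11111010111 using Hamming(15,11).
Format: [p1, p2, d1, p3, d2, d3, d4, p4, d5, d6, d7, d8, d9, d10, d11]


Parity bits: p1=1, p2=0, p3=0, p4=1

101011111010111


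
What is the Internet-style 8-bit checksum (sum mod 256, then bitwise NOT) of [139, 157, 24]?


Sum = 320 mod 256 = 64
Complement = 191

191


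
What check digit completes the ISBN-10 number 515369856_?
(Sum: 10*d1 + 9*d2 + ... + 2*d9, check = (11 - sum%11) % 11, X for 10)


Weighted sum: 260
260 mod 11 = 7

Check digit: 4


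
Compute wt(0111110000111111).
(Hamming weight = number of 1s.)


Counting 1s in 0111110000111111

11


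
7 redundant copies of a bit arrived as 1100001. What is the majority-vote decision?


Ones: 3 out of 7
Threshold: 4

0 (3/7 voted 1)


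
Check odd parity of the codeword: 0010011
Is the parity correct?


Number of 1s: 3

Yes, parity is correct (3 ones)


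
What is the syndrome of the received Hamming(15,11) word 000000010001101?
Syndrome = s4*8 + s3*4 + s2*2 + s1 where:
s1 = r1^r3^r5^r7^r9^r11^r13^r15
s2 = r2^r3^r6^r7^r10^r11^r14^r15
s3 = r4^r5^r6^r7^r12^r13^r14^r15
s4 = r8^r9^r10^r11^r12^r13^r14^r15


s1=0, s2=1, s3=1, s4=0

Syndrome = 6 (error at position 6)


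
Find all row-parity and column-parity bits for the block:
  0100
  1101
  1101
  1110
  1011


Row parities: 11111
Column parities: 0001

Row P: 11111, Col P: 0001, Corner: 1


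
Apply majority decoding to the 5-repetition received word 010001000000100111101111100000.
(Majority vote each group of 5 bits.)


Groups: 01000, 10000, 00100, 11110, 11111, 00000
Majority votes: 000110

000110


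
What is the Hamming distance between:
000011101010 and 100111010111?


XOR: 100100111101
Count of 1s: 7

7


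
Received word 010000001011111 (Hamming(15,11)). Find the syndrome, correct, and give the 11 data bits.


Syndrome = 0: no error detected

Data: 00001011111 (no errors)


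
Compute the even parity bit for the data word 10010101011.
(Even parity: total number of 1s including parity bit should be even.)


Number of 1s in data: 6
Parity bit: 0

0


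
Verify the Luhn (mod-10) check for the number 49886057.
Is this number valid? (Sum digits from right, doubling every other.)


Luhn sum = 43
43 mod 10 = 3

Invalid (Luhn sum mod 10 = 3)


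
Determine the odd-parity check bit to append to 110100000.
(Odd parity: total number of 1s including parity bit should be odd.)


Number of 1s in data: 3
Parity bit: 0

0


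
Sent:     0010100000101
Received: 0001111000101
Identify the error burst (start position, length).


XOR: 0011011000000

Burst at position 2, length 5


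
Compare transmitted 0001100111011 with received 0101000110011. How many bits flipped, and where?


XOR: 0100100001000

3 error(s) at position(s): 1, 4, 9


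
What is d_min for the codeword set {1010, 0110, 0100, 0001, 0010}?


Comparing all pairs, minimum distance: 1
Can detect 0 errors, correct 0 errors

1


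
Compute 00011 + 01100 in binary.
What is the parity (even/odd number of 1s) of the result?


00011 = 3
01100 = 12
Sum = 15 = 1111
1s count = 4

even parity (4 ones in 1111)


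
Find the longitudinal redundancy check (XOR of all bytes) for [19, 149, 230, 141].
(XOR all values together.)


XOR chain: 19 ^ 149 ^ 230 ^ 141 = 237

237


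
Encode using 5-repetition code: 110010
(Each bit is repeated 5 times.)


Each bit -> 5 copies

111111111100000000001111100000


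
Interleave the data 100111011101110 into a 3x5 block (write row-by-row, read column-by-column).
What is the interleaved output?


Matrix:
  10011
  10111
  01110
Read columns: 110001011111110

110001011111110


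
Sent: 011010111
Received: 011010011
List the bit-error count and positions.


XOR: 000000100

1 error(s) at position(s): 6


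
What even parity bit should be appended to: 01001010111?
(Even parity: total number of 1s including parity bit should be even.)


Number of 1s in data: 6
Parity bit: 0

0


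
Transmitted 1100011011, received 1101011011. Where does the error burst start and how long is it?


XOR: 0001000000

Burst at position 3, length 1


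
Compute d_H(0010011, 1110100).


XOR: 1100111
Count of 1s: 5

5


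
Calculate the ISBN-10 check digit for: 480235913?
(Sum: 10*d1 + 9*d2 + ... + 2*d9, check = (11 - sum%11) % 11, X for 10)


Weighted sum: 214
214 mod 11 = 5

Check digit: 6


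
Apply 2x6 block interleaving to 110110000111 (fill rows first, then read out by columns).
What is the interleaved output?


Matrix:
  110110
  000111
Read columns: 101000111101

101000111101


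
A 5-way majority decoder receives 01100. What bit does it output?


Ones: 2 out of 5
Threshold: 3

0 (2/5 voted 1)


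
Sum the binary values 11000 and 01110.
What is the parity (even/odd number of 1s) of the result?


11000 = 24
01110 = 14
Sum = 38 = 100110
1s count = 3

odd parity (3 ones in 100110)


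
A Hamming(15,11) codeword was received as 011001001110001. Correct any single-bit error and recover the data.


Syndrome = 0: no error detected

Data: 10101110001 (no errors)


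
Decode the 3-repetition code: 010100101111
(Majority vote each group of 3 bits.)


Groups: 010, 100, 101, 111
Majority votes: 0011

0011


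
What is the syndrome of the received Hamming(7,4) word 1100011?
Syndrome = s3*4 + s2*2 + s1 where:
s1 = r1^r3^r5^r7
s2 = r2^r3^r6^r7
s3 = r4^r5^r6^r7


s1=0, s2=1, s3=0

Syndrome = 2 (error at position 2)


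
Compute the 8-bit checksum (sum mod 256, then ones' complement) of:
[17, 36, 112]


Sum = 165 mod 256 = 165
Complement = 90

90


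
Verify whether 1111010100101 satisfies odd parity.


Number of 1s: 8

No, parity error (8 ones)


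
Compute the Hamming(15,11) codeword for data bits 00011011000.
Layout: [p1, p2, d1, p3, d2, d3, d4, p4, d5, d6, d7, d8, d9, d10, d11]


Parity bits: p1=1, p2=0, p3=0, p4=1

100000111011000


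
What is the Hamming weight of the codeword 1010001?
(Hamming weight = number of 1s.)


Counting 1s in 1010001

3


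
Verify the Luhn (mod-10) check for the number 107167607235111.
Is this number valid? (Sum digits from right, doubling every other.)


Luhn sum = 46
46 mod 10 = 6

Invalid (Luhn sum mod 10 = 6)


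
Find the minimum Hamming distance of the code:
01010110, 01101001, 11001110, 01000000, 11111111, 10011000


Comparing all pairs, minimum distance: 3
Can detect 2 errors, correct 1 errors

3


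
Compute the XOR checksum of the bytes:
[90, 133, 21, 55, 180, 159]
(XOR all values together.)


XOR chain: 90 ^ 133 ^ 21 ^ 55 ^ 180 ^ 159 = 214

214


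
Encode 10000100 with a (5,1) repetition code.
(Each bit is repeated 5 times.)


Each bit -> 5 copies

1111100000000000000000000111110000000000


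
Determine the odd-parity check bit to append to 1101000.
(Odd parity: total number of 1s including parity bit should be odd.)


Number of 1s in data: 3
Parity bit: 0

0


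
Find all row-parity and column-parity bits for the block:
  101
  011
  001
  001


Row parities: 0011
Column parities: 110

Row P: 0011, Col P: 110, Corner: 0


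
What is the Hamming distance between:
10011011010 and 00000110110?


XOR: 10011101100
Count of 1s: 6

6


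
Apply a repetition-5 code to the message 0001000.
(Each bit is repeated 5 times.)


Each bit -> 5 copies

00000000000000011111000000000000000


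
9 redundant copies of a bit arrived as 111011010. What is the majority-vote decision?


Ones: 6 out of 9
Threshold: 5

1 (6/9 voted 1)


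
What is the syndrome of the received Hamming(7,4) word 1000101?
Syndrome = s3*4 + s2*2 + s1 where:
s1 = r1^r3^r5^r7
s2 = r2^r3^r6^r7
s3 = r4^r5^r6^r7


s1=1, s2=1, s3=0

Syndrome = 3 (error at position 3)


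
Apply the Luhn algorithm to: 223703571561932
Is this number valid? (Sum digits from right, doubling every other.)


Luhn sum = 57
57 mod 10 = 7

Invalid (Luhn sum mod 10 = 7)


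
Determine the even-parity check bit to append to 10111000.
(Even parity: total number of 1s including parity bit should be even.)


Number of 1s in data: 4
Parity bit: 0

0


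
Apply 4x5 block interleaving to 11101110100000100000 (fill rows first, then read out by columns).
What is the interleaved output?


Matrix:
  11101
  11010
  00001
  00000
Read columns: 11001100100001001010

11001100100001001010


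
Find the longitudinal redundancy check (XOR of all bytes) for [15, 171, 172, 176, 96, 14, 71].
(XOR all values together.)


XOR chain: 15 ^ 171 ^ 172 ^ 176 ^ 96 ^ 14 ^ 71 = 145

145


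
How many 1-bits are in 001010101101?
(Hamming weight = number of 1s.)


Counting 1s in 001010101101

6


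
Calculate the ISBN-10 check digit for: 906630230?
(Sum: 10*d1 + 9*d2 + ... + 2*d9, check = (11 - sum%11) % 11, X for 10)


Weighted sum: 215
215 mod 11 = 6

Check digit: 5


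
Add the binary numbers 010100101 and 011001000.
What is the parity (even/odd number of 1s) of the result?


010100101 = 165
011001000 = 200
Sum = 365 = 101101101
1s count = 6

even parity (6 ones in 101101101)


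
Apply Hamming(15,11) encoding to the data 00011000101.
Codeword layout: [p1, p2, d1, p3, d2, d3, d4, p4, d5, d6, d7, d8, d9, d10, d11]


Parity bits: p1=0, p2=0, p3=1, p4=1

000100111000101


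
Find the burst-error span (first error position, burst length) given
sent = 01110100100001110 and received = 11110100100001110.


XOR: 10000000000000000

Burst at position 0, length 1


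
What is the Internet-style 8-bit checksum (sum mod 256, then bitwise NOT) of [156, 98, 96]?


Sum = 350 mod 256 = 94
Complement = 161

161


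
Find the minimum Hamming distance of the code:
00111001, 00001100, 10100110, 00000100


Comparing all pairs, minimum distance: 1
Can detect 0 errors, correct 0 errors

1


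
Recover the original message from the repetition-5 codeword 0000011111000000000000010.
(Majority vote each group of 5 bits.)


Groups: 00000, 11111, 00000, 00000, 00010
Majority votes: 01000

01000


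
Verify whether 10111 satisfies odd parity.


Number of 1s: 4

No, parity error (4 ones)


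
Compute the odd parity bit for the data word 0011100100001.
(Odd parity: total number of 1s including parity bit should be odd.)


Number of 1s in data: 5
Parity bit: 0

0


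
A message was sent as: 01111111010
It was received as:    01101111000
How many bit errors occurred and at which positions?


XOR: 00010000010

2 error(s) at position(s): 3, 9


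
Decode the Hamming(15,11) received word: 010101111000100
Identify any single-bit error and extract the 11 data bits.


Syndrome = 11: error at position 11

Data: 00111010100 (corrected bit 11)


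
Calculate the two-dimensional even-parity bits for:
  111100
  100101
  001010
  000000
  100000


Row parities: 01001
Column parities: 110011

Row P: 01001, Col P: 110011, Corner: 0


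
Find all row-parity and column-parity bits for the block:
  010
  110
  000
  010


Row parities: 1001
Column parities: 110

Row P: 1001, Col P: 110, Corner: 0


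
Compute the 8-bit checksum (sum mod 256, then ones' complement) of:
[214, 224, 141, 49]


Sum = 628 mod 256 = 116
Complement = 139

139


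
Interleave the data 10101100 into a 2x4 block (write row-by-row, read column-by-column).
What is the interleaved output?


Matrix:
  1010
  1100
Read columns: 11011000

11011000


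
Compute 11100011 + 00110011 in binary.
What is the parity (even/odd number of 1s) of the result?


11100011 = 227
00110011 = 51
Sum = 278 = 100010110
1s count = 4

even parity (4 ones in 100010110)


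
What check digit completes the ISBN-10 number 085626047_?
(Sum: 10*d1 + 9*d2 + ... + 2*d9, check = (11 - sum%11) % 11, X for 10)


Weighted sum: 222
222 mod 11 = 2

Check digit: 9


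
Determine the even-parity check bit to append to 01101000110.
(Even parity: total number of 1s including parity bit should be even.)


Number of 1s in data: 5
Parity bit: 1

1


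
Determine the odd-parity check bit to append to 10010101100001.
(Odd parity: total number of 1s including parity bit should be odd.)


Number of 1s in data: 6
Parity bit: 1

1


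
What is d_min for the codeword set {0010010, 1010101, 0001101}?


Comparing all pairs, minimum distance: 3
Can detect 2 errors, correct 1 errors

3


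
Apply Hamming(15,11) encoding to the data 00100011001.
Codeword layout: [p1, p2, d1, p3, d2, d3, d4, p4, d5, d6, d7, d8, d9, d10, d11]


Parity bits: p1=0, p2=1, p3=1, p4=1

010101010011001


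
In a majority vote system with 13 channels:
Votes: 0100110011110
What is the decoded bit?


Ones: 7 out of 13
Threshold: 7

1 (7/13 voted 1)


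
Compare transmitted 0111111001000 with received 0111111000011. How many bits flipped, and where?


XOR: 0000000001011

3 error(s) at position(s): 9, 11, 12


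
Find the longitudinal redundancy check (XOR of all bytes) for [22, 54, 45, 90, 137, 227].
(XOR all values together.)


XOR chain: 22 ^ 54 ^ 45 ^ 90 ^ 137 ^ 227 = 61

61


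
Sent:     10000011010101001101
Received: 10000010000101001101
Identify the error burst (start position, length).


XOR: 00000001010000000000

Burst at position 7, length 3


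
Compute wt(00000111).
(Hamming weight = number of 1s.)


Counting 1s in 00000111

3


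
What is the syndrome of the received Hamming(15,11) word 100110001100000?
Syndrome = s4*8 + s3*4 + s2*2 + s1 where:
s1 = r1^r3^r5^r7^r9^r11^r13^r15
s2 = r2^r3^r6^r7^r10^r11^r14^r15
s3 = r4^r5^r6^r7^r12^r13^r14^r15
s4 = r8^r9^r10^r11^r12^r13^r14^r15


s1=1, s2=1, s3=0, s4=0

Syndrome = 3 (error at position 3)


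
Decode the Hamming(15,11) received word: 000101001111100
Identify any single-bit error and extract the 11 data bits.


Syndrome = 11: error at position 11

Data: 00101101100 (corrected bit 11)


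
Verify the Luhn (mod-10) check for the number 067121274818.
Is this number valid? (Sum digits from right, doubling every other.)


Luhn sum = 54
54 mod 10 = 4

Invalid (Luhn sum mod 10 = 4)


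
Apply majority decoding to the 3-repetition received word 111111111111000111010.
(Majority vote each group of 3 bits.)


Groups: 111, 111, 111, 111, 000, 111, 010
Majority votes: 1111010

1111010


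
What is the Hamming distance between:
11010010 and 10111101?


XOR: 01101111
Count of 1s: 6

6


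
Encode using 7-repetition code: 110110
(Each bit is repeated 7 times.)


Each bit -> 7 copies

111111111111110000000111111111111110000000


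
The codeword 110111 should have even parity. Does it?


Number of 1s: 5

No, parity error (5 ones)


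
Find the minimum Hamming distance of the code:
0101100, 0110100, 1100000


Comparing all pairs, minimum distance: 2
Can detect 1 errors, correct 0 errors

2


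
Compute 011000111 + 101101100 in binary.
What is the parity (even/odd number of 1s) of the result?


011000111 = 199
101101100 = 364
Sum = 563 = 1000110011
1s count = 5

odd parity (5 ones in 1000110011)


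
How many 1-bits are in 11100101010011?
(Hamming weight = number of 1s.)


Counting 1s in 11100101010011

8


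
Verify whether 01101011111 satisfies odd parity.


Number of 1s: 8

No, parity error (8 ones)


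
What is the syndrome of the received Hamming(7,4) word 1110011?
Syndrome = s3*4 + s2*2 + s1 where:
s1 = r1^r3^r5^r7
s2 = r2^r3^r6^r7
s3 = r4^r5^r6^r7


s1=1, s2=0, s3=0

Syndrome = 1 (error at position 1)


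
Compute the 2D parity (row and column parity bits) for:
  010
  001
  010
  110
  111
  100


Row parities: 111011
Column parities: 100

Row P: 111011, Col P: 100, Corner: 1


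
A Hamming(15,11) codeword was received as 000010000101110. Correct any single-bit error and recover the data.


Syndrome = 0: no error detected

Data: 01000101110 (no errors)


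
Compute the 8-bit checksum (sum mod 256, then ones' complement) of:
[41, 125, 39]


Sum = 205 mod 256 = 205
Complement = 50

50


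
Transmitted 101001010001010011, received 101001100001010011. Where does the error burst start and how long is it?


XOR: 000000110000000000

Burst at position 6, length 2


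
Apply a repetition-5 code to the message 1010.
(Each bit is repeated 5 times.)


Each bit -> 5 copies

11111000001111100000


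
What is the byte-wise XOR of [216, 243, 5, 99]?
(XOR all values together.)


XOR chain: 216 ^ 243 ^ 5 ^ 99 = 77

77


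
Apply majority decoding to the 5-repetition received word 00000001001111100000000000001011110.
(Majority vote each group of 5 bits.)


Groups: 00000, 00100, 11111, 00000, 00000, 00010, 11110
Majority votes: 0010001

0010001


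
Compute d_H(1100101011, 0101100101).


XOR: 1001001110
Count of 1s: 5

5


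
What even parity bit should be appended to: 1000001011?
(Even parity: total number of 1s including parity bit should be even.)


Number of 1s in data: 4
Parity bit: 0

0


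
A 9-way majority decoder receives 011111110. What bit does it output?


Ones: 7 out of 9
Threshold: 5

1 (7/9 voted 1)


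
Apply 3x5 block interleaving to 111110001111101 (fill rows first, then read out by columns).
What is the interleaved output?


Matrix:
  11111
  00011
  11101
Read columns: 101101101110111

101101101110111


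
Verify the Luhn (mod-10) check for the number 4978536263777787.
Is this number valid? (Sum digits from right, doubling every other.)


Luhn sum = 83
83 mod 10 = 3

Invalid (Luhn sum mod 10 = 3)


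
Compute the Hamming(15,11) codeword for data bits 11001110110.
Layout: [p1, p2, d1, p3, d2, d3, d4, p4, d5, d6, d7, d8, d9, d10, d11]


Parity bits: p1=1, p2=0, p3=1, p4=1

101110011110110


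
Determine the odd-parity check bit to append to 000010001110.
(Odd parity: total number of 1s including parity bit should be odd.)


Number of 1s in data: 4
Parity bit: 1

1


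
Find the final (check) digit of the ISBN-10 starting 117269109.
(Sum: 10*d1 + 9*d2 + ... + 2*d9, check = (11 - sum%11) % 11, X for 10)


Weighted sum: 192
192 mod 11 = 5

Check digit: 6


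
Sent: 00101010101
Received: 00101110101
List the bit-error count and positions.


XOR: 00000100000

1 error(s) at position(s): 5


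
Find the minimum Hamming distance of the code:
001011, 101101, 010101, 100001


Comparing all pairs, minimum distance: 2
Can detect 1 errors, correct 0 errors

2


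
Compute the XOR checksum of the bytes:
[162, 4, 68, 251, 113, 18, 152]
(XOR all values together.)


XOR chain: 162 ^ 4 ^ 68 ^ 251 ^ 113 ^ 18 ^ 152 = 226

226


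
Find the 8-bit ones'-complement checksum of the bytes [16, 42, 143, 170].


Sum = 371 mod 256 = 115
Complement = 140

140


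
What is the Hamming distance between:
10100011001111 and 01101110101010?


XOR: 11001101100101
Count of 1s: 8

8


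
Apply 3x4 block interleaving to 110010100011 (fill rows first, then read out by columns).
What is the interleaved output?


Matrix:
  1100
  1010
  0011
Read columns: 110100011001

110100011001


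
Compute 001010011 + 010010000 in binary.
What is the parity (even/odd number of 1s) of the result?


001010011 = 83
010010000 = 144
Sum = 227 = 11100011
1s count = 5

odd parity (5 ones in 11100011)
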